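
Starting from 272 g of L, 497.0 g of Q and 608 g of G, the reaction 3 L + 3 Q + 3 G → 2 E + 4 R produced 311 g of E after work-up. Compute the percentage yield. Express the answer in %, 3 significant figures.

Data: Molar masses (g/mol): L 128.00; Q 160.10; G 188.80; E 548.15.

n(L) = 272.0 / 128.00 = 2.125 mol
n(Q) = 497.0 / 160.10 = 3.104 mol
n(G) = 608.0 / 188.80 = 3.220 mol
n/ν for L = 2.125/3 = 0.7083
n/ν for Q = 3.104/3 = 1.035
n/ν for G = 3.220/3 = 1.073
Smallest n/ν is L → limiting reagent.
theoretical n(E) = (2/3) × 2.125 = 1.417 mol → 776.7 g
% yield = 311 / 776.7 × 100 = 40.04 %

40.0 %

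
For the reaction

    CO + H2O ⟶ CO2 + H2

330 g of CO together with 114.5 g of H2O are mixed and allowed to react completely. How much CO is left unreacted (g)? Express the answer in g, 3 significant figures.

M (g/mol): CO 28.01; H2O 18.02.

n(CO) = 330.0 / 28.01 = 11.78 mol
n(H2O) = 114.5 / 18.02 = 6.354 mol
n/ν → CO: 11.78, H2O: 6.354; H2O is limiting.
CO consumed = (1/1) × 6.354 = 6.354 mol
CO remaining = 11.78 − 6.354 = 5.426 mol
mass = 5.426 × 28.01 = 152.0 g

152 g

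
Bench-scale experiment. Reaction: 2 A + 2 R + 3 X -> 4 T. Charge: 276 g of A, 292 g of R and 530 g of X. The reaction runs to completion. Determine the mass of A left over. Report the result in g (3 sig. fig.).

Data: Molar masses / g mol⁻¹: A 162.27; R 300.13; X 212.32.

n(A) = 276.0 / 162.27 = 1.701 mol
n(R) = 292.0 / 300.13 = 0.9729 mol
n(X) = 530.0 / 212.32 = 2.496 mol
n/ν for A = 1.701/2 = 0.8505
n/ν for R = 0.9729/2 = 0.4865
n/ν for X = 2.496/3 = 0.8320
Smallest n/ν is R → limiting reagent.
A consumed = (2/2) × 0.9729 = 0.9729 mol
A remaining = 1.701 − 0.9729 = 0.7281 mol
mass = 0.7281 × 162.27 = 118.1 g

118 g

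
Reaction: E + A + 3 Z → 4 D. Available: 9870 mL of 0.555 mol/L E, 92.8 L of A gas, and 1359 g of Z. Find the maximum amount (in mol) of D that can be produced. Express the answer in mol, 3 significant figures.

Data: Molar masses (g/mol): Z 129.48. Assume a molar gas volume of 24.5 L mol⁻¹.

n(E) = 0.555 × 9870/1000 = 5.478 mol
n(A) = 92.80 / 24.5 = 3.788 mol
n(Z) = 1359 / 129.48 = 10.50 mol
n/ν for E = 5.478/1 = 5.478
n/ν for A = 3.788/1 = 3.788
n/ν for Z = 10.50/3 = 3.500
Smallest n/ν is Z → limiting reagent.
n(D) = (4/3) × 10.50 = 14.00 mol

14.0 mol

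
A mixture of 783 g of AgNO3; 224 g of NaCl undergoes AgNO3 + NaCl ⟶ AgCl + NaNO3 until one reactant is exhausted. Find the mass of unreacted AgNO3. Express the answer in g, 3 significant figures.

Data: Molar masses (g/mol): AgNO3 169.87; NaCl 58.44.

132 g

n(AgNO3) = 783.0 / 169.87 = 4.609 mol
n(NaCl) = 224.0 / 58.44 = 3.833 mol
n/ν for AgNO3 = 4.609/1 = 4.609
n/ν for NaCl = 3.833/1 = 3.833
Smallest n/ν is NaCl → limiting reagent.
AgNO3 consumed = (1/1) × 3.833 = 3.833 mol
AgNO3 remaining = 4.609 − 3.833 = 0.7760 mol
mass = 0.7760 × 169.87 = 131.8 g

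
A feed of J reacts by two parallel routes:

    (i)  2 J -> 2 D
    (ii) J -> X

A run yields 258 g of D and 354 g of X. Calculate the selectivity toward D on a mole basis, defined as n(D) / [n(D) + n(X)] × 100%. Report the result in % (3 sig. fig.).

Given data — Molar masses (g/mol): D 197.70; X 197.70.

n(D) = 258 / 197.70 = 1.305 mol
n(X) = 354 / 197.70 = 1.791 mol
selectivity = 1.305/(1.305+1.791) × 100 = 42.15 %

42.2 %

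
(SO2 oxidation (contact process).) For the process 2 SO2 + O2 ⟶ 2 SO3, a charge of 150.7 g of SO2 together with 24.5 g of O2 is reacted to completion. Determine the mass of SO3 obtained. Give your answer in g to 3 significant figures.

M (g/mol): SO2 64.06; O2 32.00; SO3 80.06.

n(SO2) = 150.7 / 64.06 = 2.352 mol
n(O2) = 24.50 / 32.00 = 0.7656 mol
n/ν → SO2: 1.176, O2: 0.7656; O2 is limiting.
n(SO3) = (2/1) × 0.7656 = 1.531 mol
mass = 1.531 × 80.06 = 122.6 g

123 g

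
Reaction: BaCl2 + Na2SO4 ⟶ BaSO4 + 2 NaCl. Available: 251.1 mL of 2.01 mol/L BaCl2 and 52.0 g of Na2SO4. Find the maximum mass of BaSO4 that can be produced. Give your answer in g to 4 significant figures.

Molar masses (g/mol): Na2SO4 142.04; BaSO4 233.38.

85.44 g

n(BaCl2) = 2.01 × 251.1/1000 = 0.5047 mol
n(Na2SO4) = 52.00 / 142.04 = 0.3661 mol
n/ν for BaCl2 = 0.5047/1 = 0.5047
n/ν for Na2SO4 = 0.3661/1 = 0.3661
Smallest n/ν is Na2SO4 → limiting reagent.
n(BaSO4) = (1/1) × 0.3661 = 0.3661 mol
mass = 0.3661 × 233.38 = 85.44 g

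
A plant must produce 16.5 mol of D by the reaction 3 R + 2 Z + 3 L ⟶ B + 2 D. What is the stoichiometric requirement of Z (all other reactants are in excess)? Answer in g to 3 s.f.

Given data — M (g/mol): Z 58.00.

957 g

n(D) = 16.50 mol
n(Z) = (2/2) × 16.50 = 16.50 mol
mass = 16.50 × 58.00 = 957.0 g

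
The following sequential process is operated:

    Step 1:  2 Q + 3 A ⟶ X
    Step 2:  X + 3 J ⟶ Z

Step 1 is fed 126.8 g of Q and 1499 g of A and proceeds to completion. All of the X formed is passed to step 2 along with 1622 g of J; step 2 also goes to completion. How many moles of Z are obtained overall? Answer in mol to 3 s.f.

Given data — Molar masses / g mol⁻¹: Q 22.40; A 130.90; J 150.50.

2.83 mol

Step 1:
n(Q) = 126.8 / 22.40 = 5.661 mol
n(A) = 1499 / 130.90 = 11.45 mol
n/ν for Q = 5.661/2 = 2.831
n/ν for A = 11.45/3 = 3.817
Smallest n/ν is Q → limiting reagent.
n(X) produced = (1/2) × 5.661 = 2.831 mol
Step 2:
n(X) available = 2.831 mol
n(J) = 1622 / 150.50 = 10.78 mol
n/ν for X = 2.831/1 = 2.831
n/ν for J = 10.78/3 = 3.593
Smallest n/ν is X → limiting reagent.
n(Z) = (1/1) × 2.831 = 2.831 mol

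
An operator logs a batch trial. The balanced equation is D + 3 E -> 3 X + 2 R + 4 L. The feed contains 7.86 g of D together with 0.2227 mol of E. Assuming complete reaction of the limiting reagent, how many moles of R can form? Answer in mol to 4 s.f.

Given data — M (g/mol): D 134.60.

n(D) = 7.860 / 134.60 = 0.05840 mol
n(E) = 0.2227 mol
n/ν → D: 0.05840, E: 0.07423; D is limiting.
n(R) = (2/1) × 0.05840 = 0.1168 mol

0.1168 mol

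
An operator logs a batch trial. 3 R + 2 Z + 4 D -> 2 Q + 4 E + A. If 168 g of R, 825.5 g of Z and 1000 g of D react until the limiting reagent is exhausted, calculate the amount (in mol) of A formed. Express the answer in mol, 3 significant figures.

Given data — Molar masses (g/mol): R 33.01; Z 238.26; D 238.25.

n(R) = 168.0 / 33.01 = 5.089 mol
n(Z) = 825.5 / 238.26 = 3.465 mol
n(D) = 1000 / 238.25 = 4.197 mol
n/ν → R: 1.696, Z: 1.733, D: 1.049; D is limiting.
n(A) = (1/4) × 4.197 = 1.049 mol

1.05 mol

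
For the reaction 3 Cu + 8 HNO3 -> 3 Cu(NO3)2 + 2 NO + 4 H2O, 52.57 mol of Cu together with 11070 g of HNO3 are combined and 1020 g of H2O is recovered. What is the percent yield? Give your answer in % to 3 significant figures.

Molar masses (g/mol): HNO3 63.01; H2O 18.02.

80.8 %

n(Cu) = 52.57 mol
n(HNO3) = 11070 / 63.01 = 175.7 mol
n/ν for Cu = 52.57/3 = 17.52
n/ν for HNO3 = 175.7/8 = 21.96
Smallest n/ν is Cu → limiting reagent.
theoretical n(H2O) = (4/3) × 52.57 = 70.09 mol → 1263 g
% yield = 1020 / 1263 × 100 = 80.76 %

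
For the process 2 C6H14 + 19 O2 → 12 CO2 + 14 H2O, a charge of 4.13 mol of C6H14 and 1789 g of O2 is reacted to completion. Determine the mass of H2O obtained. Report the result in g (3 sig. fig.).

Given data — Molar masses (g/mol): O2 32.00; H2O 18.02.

521 g

n(C6H14) = 4.130 mol
n(O2) = 1789 / 32.00 = 55.91 mol
n/ν for C6H14 = 4.130/2 = 2.065
n/ν for O2 = 55.91/19 = 2.943
Smallest n/ν is C6H14 → limiting reagent.
n(H2O) = (14/2) × 4.130 = 28.91 mol
mass = 28.91 × 18.02 = 521.0 g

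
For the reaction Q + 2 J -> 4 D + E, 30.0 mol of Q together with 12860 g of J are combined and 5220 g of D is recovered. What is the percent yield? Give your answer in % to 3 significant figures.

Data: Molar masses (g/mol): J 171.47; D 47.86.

90.9 %

n(Q) = 30.00 mol
n(J) = 12860 / 171.47 = 75.00 mol
n/ν → Q: 30.00, J: 37.50; Q is limiting.
theoretical n(D) = (4/1) × 30.00 = 120.0 mol → 5743 g
% yield = 5220 / 5743 × 100 = 90.89 %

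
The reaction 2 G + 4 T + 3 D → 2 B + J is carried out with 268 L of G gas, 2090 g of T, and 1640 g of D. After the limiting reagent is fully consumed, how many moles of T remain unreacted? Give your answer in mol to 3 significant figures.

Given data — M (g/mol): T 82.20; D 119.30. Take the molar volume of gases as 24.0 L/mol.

n(G) = 268.0 / 24.0 = 11.17 mol
n(T) = 2090 / 82.20 = 25.43 mol
n(D) = 1640 / 119.30 = 13.75 mol
n/ν for G = 11.17/2 = 5.585
n/ν for T = 25.43/4 = 6.358
n/ν for D = 13.75/3 = 4.583
Smallest n/ν is D → limiting reagent.
T consumed = (4/3) × 13.75 = 18.33 mol
T remaining = 25.43 − 18.33 = 7.100 mol

7.10 mol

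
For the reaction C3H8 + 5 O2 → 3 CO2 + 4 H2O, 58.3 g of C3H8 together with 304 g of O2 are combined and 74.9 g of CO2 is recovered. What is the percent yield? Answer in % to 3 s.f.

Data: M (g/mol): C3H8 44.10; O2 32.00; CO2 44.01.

42.9 %

n(C3H8) = 58.30 / 44.10 = 1.322 mol
n(O2) = 304.0 / 32.00 = 9.500 mol
n/ν for C3H8 = 1.322/1 = 1.322
n/ν for O2 = 9.500/5 = 1.900
Smallest n/ν is C3H8 → limiting reagent.
theoretical n(CO2) = (3/1) × 1.322 = 3.966 mol → 174.5 g
% yield = 74.9 / 174.5 × 100 = 42.92 %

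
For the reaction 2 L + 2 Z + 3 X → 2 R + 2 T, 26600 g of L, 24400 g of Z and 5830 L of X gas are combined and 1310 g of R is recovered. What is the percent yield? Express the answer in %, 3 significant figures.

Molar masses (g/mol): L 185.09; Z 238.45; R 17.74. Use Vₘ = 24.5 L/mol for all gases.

n(L) = 26600 / 185.09 = 143.7 mol
n(Z) = 24400 / 238.45 = 102.3 mol
n(X) = 5830 / 24.5 = 238.0 mol
n/ν for L = 143.7/2 = 71.85
n/ν for Z = 102.3/2 = 51.15
n/ν for X = 238.0/3 = 79.33
Smallest n/ν is Z → limiting reagent.
theoretical n(R) = (2/2) × 102.3 = 102.3 mol → 1815 g
% yield = 1310 / 1815 × 100 = 72.18 %

72.2 %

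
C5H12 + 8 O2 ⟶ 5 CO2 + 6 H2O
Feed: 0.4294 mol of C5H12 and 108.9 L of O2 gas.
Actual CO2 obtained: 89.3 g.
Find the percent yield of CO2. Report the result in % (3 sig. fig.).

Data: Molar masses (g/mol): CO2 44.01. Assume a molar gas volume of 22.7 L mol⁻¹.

94.5 %

n(C5H12) = 0.4294 mol
n(O2) = 108.9 / 22.7 = 4.797 mol
n/ν → C5H12: 0.4294, O2: 0.5996; C5H12 is limiting.
theoretical n(CO2) = (5/1) × 0.4294 = 2.147 mol → 94.49 g
% yield = 89.3 / 94.49 × 100 = 94.51 %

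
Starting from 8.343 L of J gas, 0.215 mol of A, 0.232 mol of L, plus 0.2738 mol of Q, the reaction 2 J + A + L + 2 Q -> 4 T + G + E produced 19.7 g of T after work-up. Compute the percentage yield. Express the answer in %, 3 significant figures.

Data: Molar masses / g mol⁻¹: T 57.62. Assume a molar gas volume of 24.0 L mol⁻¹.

62.4 %

n(J) = 8.343 / 24.0 = 0.3476 mol
n(A) = 0.2150 mol
n(L) = 0.2320 mol
n(Q) = 0.2738 mol
n/ν → J: 0.1738, A: 0.2150, L: 0.2320, Q: 0.1369; Q is limiting.
theoretical n(T) = (4/2) × 0.2738 = 0.5476 mol → 31.55 g
% yield = 19.7 / 31.55 × 100 = 62.44 %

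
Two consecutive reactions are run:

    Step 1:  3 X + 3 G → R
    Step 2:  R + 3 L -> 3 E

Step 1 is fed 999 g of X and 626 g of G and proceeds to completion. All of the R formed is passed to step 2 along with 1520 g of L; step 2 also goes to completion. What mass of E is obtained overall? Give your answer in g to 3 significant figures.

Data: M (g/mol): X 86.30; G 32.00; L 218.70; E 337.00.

2340 g

Step 1:
n(X) = 999.0 / 86.30 = 11.58 mol
n(G) = 626.0 / 32.00 = 19.56 mol
n/ν → X: 3.860, G: 6.520; X is limiting.
n(R) produced = (1/3) × 11.58 = 3.860 mol
Step 2:
n(R) available = 3.860 mol
n(L) = 1520 / 218.70 = 6.950 mol
n/ν → R: 3.860, L: 2.317; L is limiting.
n(E) = (3/3) × 6.950 = 6.950 mol
mass = 6.950 × 337.00 = 2342 g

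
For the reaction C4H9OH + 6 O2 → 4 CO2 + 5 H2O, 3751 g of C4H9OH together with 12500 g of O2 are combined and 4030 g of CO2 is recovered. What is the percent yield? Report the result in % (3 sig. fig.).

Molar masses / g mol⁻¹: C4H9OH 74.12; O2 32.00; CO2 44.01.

45.2 %

n(C4H9OH) = 3751 / 74.12 = 50.61 mol
n(O2) = 12500 / 32.00 = 390.6 mol
n/ν for C4H9OH = 50.61/1 = 50.61
n/ν for O2 = 390.6/6 = 65.10
Smallest n/ν is C4H9OH → limiting reagent.
theoretical n(CO2) = (4/1) × 50.61 = 202.4 mol → 8908 g
% yield = 4030 / 8908 × 100 = 45.24 %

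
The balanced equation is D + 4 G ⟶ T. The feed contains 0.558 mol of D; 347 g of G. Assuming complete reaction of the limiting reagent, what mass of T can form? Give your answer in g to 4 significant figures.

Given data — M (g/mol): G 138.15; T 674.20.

376.2 g

n(D) = 0.5580 mol
n(G) = 347.0 / 138.15 = 2.512 mol
n/ν → D: 0.5580, G: 0.6280; D is limiting.
n(T) = (1/1) × 0.5580 = 0.5580 mol
mass = 0.5580 × 674.20 = 376.2 g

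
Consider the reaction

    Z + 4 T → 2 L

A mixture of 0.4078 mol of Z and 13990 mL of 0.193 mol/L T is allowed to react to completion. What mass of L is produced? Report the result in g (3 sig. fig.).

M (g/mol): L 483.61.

394 g

n(Z) = 0.4078 mol
n(T) = 0.193 × 13990/1000 = 2.700 mol
n/ν → Z: 0.4078, T: 0.6750; Z is limiting.
n(L) = (2/1) × 0.4078 = 0.8156 mol
mass = 0.8156 × 483.61 = 394.4 g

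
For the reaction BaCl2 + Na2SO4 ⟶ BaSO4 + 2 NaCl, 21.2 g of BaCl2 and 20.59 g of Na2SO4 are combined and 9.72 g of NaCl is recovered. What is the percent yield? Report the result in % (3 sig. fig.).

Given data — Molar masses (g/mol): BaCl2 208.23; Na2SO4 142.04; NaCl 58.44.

81.7 %

n(BaCl2) = 21.20 / 208.23 = 0.1018 mol
n(Na2SO4) = 20.59 / 142.04 = 0.1450 mol
n/ν → BaCl2: 0.1018, Na2SO4: 0.1450; BaCl2 is limiting.
theoretical n(NaCl) = (2/1) × 0.1018 = 0.2036 mol → 11.90 g
% yield = 9.72 / 11.90 × 100 = 81.68 %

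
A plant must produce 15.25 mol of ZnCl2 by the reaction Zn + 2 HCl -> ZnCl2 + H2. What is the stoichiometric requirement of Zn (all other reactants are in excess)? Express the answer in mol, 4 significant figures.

15.25 mol

n(ZnCl2) = 15.25 mol
n(Zn) = (1/1) × 15.25 = 15.25 mol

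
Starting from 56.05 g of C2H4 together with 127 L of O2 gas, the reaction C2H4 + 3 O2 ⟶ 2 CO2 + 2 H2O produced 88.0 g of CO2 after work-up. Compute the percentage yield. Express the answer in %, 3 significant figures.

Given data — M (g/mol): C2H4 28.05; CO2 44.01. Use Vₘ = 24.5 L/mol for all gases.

57.9 %

n(C2H4) = 56.05 / 28.05 = 1.998 mol
n(O2) = 127.0 / 24.5 = 5.184 mol
n/ν for C2H4 = 1.998/1 = 1.998
n/ν for O2 = 5.184/3 = 1.728
Smallest n/ν is O2 → limiting reagent.
theoretical n(CO2) = (2/3) × 5.184 = 3.456 mol → 152.1 g
% yield = 88.0 / 152.1 × 100 = 57.86 %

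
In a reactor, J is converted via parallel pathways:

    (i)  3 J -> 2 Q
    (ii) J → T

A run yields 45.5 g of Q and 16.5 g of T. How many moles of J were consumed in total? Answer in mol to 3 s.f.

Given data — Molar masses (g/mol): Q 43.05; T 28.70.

2.16 mol

n(Q) = 45.5 / 43.05 = 1.057 mol
n(T) = 16.5 / 28.70 = 0.5749 mol
n(J) via (i) = (3/2)×1.057 = 1.586 mol
n(J) via (ii) = (1/1)×0.5749 = 0.5749 mol
total n(J) = 1.586 + 0.5749 = 2.161 mol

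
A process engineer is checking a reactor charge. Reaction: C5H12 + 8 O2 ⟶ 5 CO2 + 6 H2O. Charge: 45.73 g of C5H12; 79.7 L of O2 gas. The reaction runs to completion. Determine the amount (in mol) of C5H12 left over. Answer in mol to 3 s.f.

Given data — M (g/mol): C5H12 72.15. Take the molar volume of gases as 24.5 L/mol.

n(C5H12) = 45.73 / 72.15 = 0.6338 mol
n(O2) = 79.70 / 24.5 = 3.253 mol
n/ν → C5H12: 0.6338, O2: 0.4066; O2 is limiting.
C5H12 consumed = (1/8) × 3.253 = 0.4066 mol
C5H12 remaining = 0.6338 − 0.4066 = 0.2272 mol

0.227 mol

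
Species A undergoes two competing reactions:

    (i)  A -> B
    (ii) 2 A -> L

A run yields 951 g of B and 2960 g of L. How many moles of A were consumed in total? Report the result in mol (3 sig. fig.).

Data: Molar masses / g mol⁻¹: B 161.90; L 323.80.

n(B) = 951 / 161.90 = 5.874 mol
n(L) = 2960 / 323.80 = 9.141 mol
n(A) via (i) = (1/1)×5.874 = 5.874 mol
n(A) via (ii) = (2/1)×9.141 = 18.28 mol
total n(A) = 5.874 + 18.28 = 24.15 mol

24.2 mol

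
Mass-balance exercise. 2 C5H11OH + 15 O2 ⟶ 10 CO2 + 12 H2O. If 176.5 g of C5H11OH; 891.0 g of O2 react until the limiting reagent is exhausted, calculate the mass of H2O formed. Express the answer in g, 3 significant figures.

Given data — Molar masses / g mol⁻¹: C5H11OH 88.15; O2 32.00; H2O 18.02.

n(C5H11OH) = 176.5 / 88.15 = 2.002 mol
n(O2) = 891.0 / 32.00 = 27.84 mol
n/ν for C5H11OH = 2.002/2 = 1.001
n/ν for O2 = 27.84/15 = 1.856
Smallest n/ν is C5H11OH → limiting reagent.
n(H2O) = (12/2) × 2.002 = 12.01 mol
mass = 12.01 × 18.02 = 216.4 g

216 g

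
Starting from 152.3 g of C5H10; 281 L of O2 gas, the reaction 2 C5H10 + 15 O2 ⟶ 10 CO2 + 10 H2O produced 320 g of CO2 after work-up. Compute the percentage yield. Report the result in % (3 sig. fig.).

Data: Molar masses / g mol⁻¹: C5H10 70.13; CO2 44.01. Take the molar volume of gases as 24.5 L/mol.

95.1 %

n(C5H10) = 152.3 / 70.13 = 2.172 mol
n(O2) = 281.0 / 24.5 = 11.47 mol
n/ν → C5H10: 1.086, O2: 0.7647; O2 is limiting.
theoretical n(CO2) = (10/15) × 11.47 = 7.647 mol → 336.5 g
% yield = 320 / 336.5 × 100 = 95.10 %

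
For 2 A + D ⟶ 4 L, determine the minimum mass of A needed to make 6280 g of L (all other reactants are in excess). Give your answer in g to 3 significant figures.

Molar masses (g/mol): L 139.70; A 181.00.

n(L) = 6280 / 139.70 = 44.95 mol
n(A) = (2/4) × 44.95 = 22.48 mol
mass = 22.48 × 181.00 = 4069 g

4070 g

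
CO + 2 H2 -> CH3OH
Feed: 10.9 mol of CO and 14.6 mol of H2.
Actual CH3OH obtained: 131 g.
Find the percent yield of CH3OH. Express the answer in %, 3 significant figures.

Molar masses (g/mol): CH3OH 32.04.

56.0 %

n(CO) = 10.90 mol
n(H2) = 14.60 mol
n/ν for CO = 10.90/1 = 10.90
n/ν for H2 = 14.60/2 = 7.300
Smallest n/ν is H2 → limiting reagent.
theoretical n(CH3OH) = (1/2) × 14.60 = 7.300 mol → 233.9 g
% yield = 131 / 233.9 × 100 = 56.01 %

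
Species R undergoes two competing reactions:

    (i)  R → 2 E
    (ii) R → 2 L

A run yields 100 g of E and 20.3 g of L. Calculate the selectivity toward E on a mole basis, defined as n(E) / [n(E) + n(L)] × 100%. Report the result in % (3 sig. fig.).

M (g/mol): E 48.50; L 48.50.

83.1 %

n(E) = 100 / 48.50 = 2.062 mol
n(L) = 20.3 / 48.50 = 0.4186 mol
selectivity = 2.062/(2.062+0.4186) × 100 = 83.13 %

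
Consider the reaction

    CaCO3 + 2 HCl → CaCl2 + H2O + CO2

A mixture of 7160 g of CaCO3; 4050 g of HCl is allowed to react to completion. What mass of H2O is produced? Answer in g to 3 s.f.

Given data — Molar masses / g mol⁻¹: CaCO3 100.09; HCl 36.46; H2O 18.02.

1000 g

n(CaCO3) = 7160 / 100.09 = 71.54 mol
n(HCl) = 4050 / 36.46 = 111.1 mol
n/ν for CaCO3 = 71.54/1 = 71.54
n/ν for HCl = 111.1/2 = 55.55
Smallest n/ν is HCl → limiting reagent.
n(H2O) = (1/2) × 111.1 = 55.55 mol
mass = 55.55 × 18.02 = 1001 g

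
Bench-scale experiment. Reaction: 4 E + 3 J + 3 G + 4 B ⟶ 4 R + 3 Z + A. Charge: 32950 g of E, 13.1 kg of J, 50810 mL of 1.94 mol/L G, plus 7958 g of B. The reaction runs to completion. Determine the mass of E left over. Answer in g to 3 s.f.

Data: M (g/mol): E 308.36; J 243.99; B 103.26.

n(E) = 32950 / 308.36 = 106.9 mol
n(J) = 13.10×1000 / 243.99 = 53.69 mol
n(G) = 1.94 × 50810/1000 = 98.57 mol
n(B) = 7958 / 103.26 = 77.07 mol
n/ν → E: 26.73, J: 17.90, G: 32.86, B: 19.27; J is limiting.
E consumed = (4/3) × 53.69 = 71.59 mol
E remaining = 106.9 − 71.59 = 35.31 mol
mass = 35.31 × 308.36 = 10890 g

10900 g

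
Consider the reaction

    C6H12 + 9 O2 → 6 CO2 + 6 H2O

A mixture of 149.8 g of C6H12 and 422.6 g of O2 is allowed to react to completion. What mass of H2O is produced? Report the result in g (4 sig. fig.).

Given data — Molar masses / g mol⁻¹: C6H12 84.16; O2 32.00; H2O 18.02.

158.7 g

n(C6H12) = 149.8 / 84.16 = 1.780 mol
n(O2) = 422.6 / 32.00 = 13.21 mol
n/ν for C6H12 = 1.780/1 = 1.780
n/ν for O2 = 13.21/9 = 1.468
Smallest n/ν is O2 → limiting reagent.
n(H2O) = (6/9) × 13.21 = 8.807 mol
mass = 8.807 × 18.02 = 158.7 g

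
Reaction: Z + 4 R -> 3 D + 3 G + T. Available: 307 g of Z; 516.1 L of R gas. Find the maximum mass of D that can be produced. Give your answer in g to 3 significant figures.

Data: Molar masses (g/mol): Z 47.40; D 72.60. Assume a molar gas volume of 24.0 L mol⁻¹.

n(Z) = 307.0 / 47.40 = 6.477 mol
n(R) = 516.1 / 24.0 = 21.50 mol
n/ν for Z = 6.477/1 = 6.477
n/ν for R = 21.50/4 = 5.375
Smallest n/ν is R → limiting reagent.
n(D) = (3/4) × 21.50 = 16.13 mol
mass = 16.13 × 72.60 = 1171 g

1170 g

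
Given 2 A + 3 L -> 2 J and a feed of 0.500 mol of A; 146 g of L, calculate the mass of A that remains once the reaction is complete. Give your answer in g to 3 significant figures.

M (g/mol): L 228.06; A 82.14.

n(A) = 0.5000 mol
n(L) = 146.0 / 228.06 = 0.6402 mol
n/ν for A = 0.5000/2 = 0.2500
n/ν for L = 0.6402/3 = 0.2134
Smallest n/ν is L → limiting reagent.
A consumed = (2/3) × 0.6402 = 0.4268 mol
A remaining = 0.5000 − 0.4268 = 0.07320 mol
mass = 0.07320 × 82.14 = 6.013 g

6.01 g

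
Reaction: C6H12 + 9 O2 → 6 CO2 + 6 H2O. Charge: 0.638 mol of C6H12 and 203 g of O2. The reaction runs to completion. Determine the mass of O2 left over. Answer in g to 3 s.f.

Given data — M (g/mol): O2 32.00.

19.3 g

n(C6H12) = 0.6380 mol
n(O2) = 203.0 / 32.00 = 6.344 mol
n/ν for C6H12 = 0.6380/1 = 0.6380
n/ν for O2 = 6.344/9 = 0.7049
Smallest n/ν is C6H12 → limiting reagent.
O2 consumed = (9/1) × 0.6380 = 5.742 mol
O2 remaining = 6.344 − 5.742 = 0.6020 mol
mass = 0.6020 × 32.00 = 19.26 g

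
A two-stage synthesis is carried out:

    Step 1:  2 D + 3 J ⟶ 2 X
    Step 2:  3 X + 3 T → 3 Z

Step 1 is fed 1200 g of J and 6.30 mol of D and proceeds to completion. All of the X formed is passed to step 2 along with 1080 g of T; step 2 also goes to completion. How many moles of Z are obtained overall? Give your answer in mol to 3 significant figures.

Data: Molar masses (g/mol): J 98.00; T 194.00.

Step 1:
n(J) = 1200 / 98.00 = 12.24 mol
n(D) = 6.300 mol
n/ν → J: 4.080, D: 3.150; D is limiting.
n(X) produced = (2/2) × 6.300 = 6.300 mol
Step 2:
n(X) available = 6.300 mol
n(T) = 1080 / 194.00 = 5.567 mol
n/ν → X: 2.100, T: 1.856; T is limiting.
n(Z) = (3/3) × 5.567 = 5.567 mol

5.57 mol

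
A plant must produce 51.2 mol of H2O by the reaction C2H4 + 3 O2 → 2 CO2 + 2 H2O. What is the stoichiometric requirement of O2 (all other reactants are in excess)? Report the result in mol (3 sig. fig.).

76.8 mol

n(H2O) = 51.20 mol
n(O2) = (3/2) × 51.20 = 76.80 mol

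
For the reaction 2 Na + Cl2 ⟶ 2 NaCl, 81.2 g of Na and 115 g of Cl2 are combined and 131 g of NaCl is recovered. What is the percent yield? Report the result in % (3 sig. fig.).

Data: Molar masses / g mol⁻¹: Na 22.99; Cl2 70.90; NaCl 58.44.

n(Na) = 81.20 / 22.99 = 3.532 mol
n(Cl2) = 115.0 / 70.90 = 1.622 mol
n/ν for Na = 3.532/2 = 1.766
n/ν for Cl2 = 1.622/1 = 1.622
Smallest n/ν is Cl2 → limiting reagent.
theoretical n(NaCl) = (2/1) × 1.622 = 3.244 mol → 189.6 g
% yield = 131 / 189.6 × 100 = 69.09 %

69.1 %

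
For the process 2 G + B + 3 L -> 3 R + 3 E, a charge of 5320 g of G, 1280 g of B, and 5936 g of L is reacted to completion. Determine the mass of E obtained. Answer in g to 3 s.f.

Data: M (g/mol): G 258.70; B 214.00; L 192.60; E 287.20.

n(G) = 5320 / 258.70 = 20.56 mol
n(B) = 1280 / 214.00 = 5.981 mol
n(L) = 5936 / 192.60 = 30.82 mol
n/ν for G = 20.56/2 = 10.28
n/ν for B = 5.981/1 = 5.981
n/ν for L = 30.82/3 = 10.27
Smallest n/ν is B → limiting reagent.
n(E) = (3/1) × 5.981 = 17.94 mol
mass = 17.94 × 287.20 = 5152 g

5150 g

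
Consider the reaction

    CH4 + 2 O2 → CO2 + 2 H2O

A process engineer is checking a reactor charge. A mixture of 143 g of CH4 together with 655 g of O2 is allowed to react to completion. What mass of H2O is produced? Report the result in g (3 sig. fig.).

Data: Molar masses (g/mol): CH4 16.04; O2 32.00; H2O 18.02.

321 g

n(CH4) = 143.0 / 16.04 = 8.915 mol
n(O2) = 655.0 / 32.00 = 20.47 mol
n/ν for CH4 = 8.915/1 = 8.915
n/ν for O2 = 20.47/2 = 10.24
Smallest n/ν is CH4 → limiting reagent.
n(H2O) = (2/1) × 8.915 = 17.83 mol
mass = 17.83 × 18.02 = 321.3 g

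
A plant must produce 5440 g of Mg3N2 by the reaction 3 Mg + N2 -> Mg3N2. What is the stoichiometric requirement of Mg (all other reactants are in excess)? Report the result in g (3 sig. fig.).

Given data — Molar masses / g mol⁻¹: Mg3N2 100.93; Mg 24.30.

n(Mg3N2) = 5440 / 100.93 = 53.90 mol
n(Mg) = (3/1) × 53.90 = 161.7 mol
mass = 161.7 × 24.30 = 3929 g

3930 g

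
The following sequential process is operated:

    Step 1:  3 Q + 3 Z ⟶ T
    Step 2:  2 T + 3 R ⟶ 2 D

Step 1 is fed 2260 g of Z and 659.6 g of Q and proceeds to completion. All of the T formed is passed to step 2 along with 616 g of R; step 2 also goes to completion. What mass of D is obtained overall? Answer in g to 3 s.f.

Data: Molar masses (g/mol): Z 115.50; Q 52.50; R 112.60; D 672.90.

Step 1:
n(Z) = 2260 / 115.50 = 19.57 mol
n(Q) = 659.6 / 52.50 = 12.56 mol
n/ν → Z: 6.523, Q: 4.187; Q is limiting.
n(T) produced = (1/3) × 12.56 = 4.187 mol
Step 2:
n(T) available = 4.187 mol
n(R) = 616.0 / 112.60 = 5.471 mol
n/ν → T: 2.094, R: 1.824; R is limiting.
n(D) = (2/3) × 5.471 = 3.647 mol
mass = 3.647 × 672.90 = 2454 g

2450 g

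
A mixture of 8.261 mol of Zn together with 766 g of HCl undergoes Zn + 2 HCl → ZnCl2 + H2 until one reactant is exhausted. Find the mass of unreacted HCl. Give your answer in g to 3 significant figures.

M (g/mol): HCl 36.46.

n(Zn) = 8.261 mol
n(HCl) = 766.0 / 36.46 = 21.01 mol
n/ν for Zn = 8.261/1 = 8.261
n/ν for HCl = 21.01/2 = 10.51
Smallest n/ν is Zn → limiting reagent.
HCl consumed = (2/1) × 8.261 = 16.52 mol
HCl remaining = 21.01 − 16.52 = 4.490 mol
mass = 4.490 × 36.46 = 163.7 g

164 g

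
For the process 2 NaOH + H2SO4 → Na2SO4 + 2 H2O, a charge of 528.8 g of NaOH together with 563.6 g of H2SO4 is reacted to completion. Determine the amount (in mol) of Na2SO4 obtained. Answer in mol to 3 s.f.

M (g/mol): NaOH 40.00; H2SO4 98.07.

n(NaOH) = 528.8 / 40.00 = 13.22 mol
n(H2SO4) = 563.6 / 98.07 = 5.747 mol
n/ν → NaOH: 6.610, H2SO4: 5.747; H2SO4 is limiting.
n(Na2SO4) = (1/1) × 5.747 = 5.747 mol

5.75 mol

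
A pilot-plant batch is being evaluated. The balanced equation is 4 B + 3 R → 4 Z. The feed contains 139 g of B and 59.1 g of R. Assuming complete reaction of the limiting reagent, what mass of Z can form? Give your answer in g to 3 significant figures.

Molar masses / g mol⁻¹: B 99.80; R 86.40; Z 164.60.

150 g

n(B) = 139.0 / 99.80 = 1.393 mol
n(R) = 59.10 / 86.40 = 0.6840 mol
n/ν for B = 1.393/4 = 0.3483
n/ν for R = 0.6840/3 = 0.2280
Smallest n/ν is R → limiting reagent.
n(Z) = (4/3) × 0.6840 = 0.9120 mol
mass = 0.9120 × 164.60 = 150.1 g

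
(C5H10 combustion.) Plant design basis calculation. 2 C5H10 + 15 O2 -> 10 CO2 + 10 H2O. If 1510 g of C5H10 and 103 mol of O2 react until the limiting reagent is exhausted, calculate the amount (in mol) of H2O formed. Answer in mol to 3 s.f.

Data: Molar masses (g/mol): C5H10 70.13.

68.7 mol

n(C5H10) = 1510 / 70.13 = 21.53 mol
n(O2) = 103.0 mol
n/ν for C5H10 = 21.53/2 = 10.77
n/ν for O2 = 103.0/15 = 6.867
Smallest n/ν is O2 → limiting reagent.
n(H2O) = (10/15) × 103.0 = 68.67 mol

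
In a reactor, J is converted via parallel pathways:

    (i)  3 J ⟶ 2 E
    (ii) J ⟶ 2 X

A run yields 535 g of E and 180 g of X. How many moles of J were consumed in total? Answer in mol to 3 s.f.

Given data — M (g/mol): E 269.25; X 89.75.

3.98 mol

n(E) = 535 / 269.25 = 1.987 mol
n(X) = 180 / 89.75 = 2.006 mol
n(J) via (i) = (3/2)×1.987 = 2.981 mol
n(J) via (ii) = (1/2)×2.006 = 1.003 mol
total n(J) = 2.981 + 1.003 = 3.984 mol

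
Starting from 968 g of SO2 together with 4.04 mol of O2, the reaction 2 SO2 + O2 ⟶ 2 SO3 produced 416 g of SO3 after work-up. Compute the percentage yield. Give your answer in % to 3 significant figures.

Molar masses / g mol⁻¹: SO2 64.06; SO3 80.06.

64.3 %

n(SO2) = 968.0 / 64.06 = 15.11 mol
n(O2) = 4.040 mol
n/ν → SO2: 7.555, O2: 4.040; O2 is limiting.
theoretical n(SO3) = (2/1) × 4.040 = 8.080 mol → 646.9 g
% yield = 416 / 646.9 × 100 = 64.31 %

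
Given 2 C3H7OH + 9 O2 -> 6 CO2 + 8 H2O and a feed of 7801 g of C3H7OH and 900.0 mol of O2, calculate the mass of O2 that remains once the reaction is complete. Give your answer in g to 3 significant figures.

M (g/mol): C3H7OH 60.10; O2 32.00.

n(C3H7OH) = 7801 / 60.10 = 129.8 mol
n(O2) = 900.0 mol
n/ν for C3H7OH = 129.8/2 = 64.90
n/ν for O2 = 900.0/9 = 100.0
Smallest n/ν is C3H7OH → limiting reagent.
O2 consumed = (9/2) × 129.8 = 584.1 mol
O2 remaining = 900.0 − 584.1 = 315.9 mol
mass = 315.9 × 32.00 = 10110 g

10100 g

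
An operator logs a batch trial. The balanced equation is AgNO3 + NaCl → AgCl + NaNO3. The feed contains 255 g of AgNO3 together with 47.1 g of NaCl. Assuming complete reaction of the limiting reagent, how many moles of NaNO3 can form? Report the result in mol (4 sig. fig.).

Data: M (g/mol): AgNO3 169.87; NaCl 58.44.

n(AgNO3) = 255.0 / 169.87 = 1.501 mol
n(NaCl) = 47.10 / 58.44 = 0.8060 mol
n/ν for AgNO3 = 1.501/1 = 1.501
n/ν for NaCl = 0.8060/1 = 0.8060
Smallest n/ν is NaCl → limiting reagent.
n(NaNO3) = (1/1) × 0.8060 = 0.8060 mol

0.8060 mol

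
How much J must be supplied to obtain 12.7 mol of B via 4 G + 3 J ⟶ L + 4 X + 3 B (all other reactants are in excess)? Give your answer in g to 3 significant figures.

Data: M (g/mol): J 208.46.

2650 g

n(B) = 12.70 mol
n(J) = (3/3) × 12.70 = 12.70 mol
mass = 12.70 × 208.46 = 2647 g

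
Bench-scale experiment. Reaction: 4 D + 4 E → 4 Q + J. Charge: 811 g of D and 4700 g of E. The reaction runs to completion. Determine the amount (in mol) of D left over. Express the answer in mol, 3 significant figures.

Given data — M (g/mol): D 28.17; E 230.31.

8.38 mol

n(D) = 811.0 / 28.17 = 28.79 mol
n(E) = 4700 / 230.31 = 20.41 mol
n/ν for D = 28.79/4 = 7.198
n/ν for E = 20.41/4 = 5.103
Smallest n/ν is E → limiting reagent.
D consumed = (4/4) × 20.41 = 20.41 mol
D remaining = 28.79 − 20.41 = 8.380 mol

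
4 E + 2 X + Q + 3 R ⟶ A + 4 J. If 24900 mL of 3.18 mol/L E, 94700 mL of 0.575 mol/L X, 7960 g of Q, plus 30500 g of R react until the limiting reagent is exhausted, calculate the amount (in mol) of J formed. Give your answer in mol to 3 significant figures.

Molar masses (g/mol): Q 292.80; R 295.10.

79.2 mol

n(E) = 3.18 × 24900/1000 = 79.18 mol
n(X) = 0.575 × 94700/1000 = 54.45 mol
n(Q) = 7960 / 292.80 = 27.19 mol
n(R) = 30500 / 295.10 = 103.4 mol
n/ν → E: 19.80, X: 27.23, Q: 27.19, R: 34.47; E is limiting.
n(J) = (4/4) × 79.18 = 79.18 mol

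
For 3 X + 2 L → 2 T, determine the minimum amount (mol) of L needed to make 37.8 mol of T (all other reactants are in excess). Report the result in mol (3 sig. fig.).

37.8 mol

n(T) = 37.80 mol
n(L) = (2/2) × 37.80 = 37.80 mol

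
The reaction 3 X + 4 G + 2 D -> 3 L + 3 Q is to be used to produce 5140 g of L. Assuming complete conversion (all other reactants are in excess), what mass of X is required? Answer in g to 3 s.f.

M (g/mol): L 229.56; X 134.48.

3010 g

n(L) = 5140 / 229.56 = 22.39 mol
n(X) = (3/3) × 22.39 = 22.39 mol
mass = 22.39 × 134.48 = 3011 g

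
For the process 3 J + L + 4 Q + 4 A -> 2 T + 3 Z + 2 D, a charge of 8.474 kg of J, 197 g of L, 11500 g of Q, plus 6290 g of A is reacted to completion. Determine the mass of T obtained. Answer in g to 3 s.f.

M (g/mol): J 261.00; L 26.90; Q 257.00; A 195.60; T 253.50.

3710 g

n(J) = 8.474×1000 / 261.00 = 32.47 mol
n(L) = 197.0 / 26.90 = 7.323 mol
n(Q) = 11500 / 257.00 = 44.75 mol
n(A) = 6290 / 195.60 = 32.16 mol
n/ν for J = 32.47/3 = 10.82
n/ν for L = 7.323/1 = 7.323
n/ν for Q = 44.75/4 = 11.19
n/ν for A = 32.16/4 = 8.040
Smallest n/ν is L → limiting reagent.
n(T) = (2/1) × 7.323 = 14.65 mol
mass = 14.65 × 253.50 = 3714 g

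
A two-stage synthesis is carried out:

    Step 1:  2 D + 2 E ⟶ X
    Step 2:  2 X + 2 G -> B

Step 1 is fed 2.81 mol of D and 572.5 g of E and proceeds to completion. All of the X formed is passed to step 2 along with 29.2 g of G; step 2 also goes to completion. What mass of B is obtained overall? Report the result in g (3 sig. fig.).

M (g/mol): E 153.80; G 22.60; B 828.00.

Step 1:
n(D) = 2.810 mol
n(E) = 572.5 / 153.80 = 3.722 mol
n/ν for D = 2.810/2 = 1.405
n/ν for E = 3.722/2 = 1.861
Smallest n/ν is D → limiting reagent.
n(X) produced = (1/2) × 2.810 = 1.405 mol
Step 2:
n(X) available = 1.405 mol
n(G) = 29.20 / 22.60 = 1.292 mol
n/ν for X = 1.405/2 = 0.7025
n/ν for G = 1.292/2 = 0.6460
Smallest n/ν is G → limiting reagent.
n(B) = (1/2) × 1.292 = 0.6460 mol
mass = 0.6460 × 828.00 = 534.9 g

535 g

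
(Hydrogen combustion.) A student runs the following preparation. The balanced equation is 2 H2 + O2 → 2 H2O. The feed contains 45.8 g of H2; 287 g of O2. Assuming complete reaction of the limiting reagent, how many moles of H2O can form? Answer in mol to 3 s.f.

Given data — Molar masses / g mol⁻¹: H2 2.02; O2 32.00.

17.9 mol

n(H2) = 45.80 / 2.02 = 22.67 mol
n(O2) = 287.0 / 32.00 = 8.969 mol
n/ν for H2 = 22.67/2 = 11.34
n/ν for O2 = 8.969/1 = 8.969
Smallest n/ν is O2 → limiting reagent.
n(H2O) = (2/1) × 8.969 = 17.94 mol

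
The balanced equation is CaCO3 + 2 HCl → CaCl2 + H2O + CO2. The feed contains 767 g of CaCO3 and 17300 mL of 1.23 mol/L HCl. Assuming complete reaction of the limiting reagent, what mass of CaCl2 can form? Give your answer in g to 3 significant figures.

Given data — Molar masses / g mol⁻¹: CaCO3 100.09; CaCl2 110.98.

850 g

n(CaCO3) = 767.0 / 100.09 = 7.663 mol
n(HCl) = 1.23 × 17300/1000 = 21.28 mol
n/ν for CaCO3 = 7.663/1 = 7.663
n/ν for HCl = 21.28/2 = 10.64
Smallest n/ν is CaCO3 → limiting reagent.
n(CaCl2) = (1/1) × 7.663 = 7.663 mol
mass = 7.663 × 110.98 = 850.4 g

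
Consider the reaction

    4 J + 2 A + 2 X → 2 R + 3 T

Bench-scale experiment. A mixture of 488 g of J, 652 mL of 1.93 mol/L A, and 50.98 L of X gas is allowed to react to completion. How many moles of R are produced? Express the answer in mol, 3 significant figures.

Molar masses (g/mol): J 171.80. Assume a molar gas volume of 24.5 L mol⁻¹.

1.26 mol

n(J) = 488.0 / 171.80 = 2.841 mol
n(A) = 1.93 × 652.0/1000 = 1.258 mol
n(X) = 50.98 / 24.5 = 2.081 mol
n/ν for J = 2.841/4 = 0.7103
n/ν for A = 1.258/2 = 0.6290
n/ν for X = 2.081/2 = 1.041
Smallest n/ν is A → limiting reagent.
n(R) = (2/2) × 1.258 = 1.258 mol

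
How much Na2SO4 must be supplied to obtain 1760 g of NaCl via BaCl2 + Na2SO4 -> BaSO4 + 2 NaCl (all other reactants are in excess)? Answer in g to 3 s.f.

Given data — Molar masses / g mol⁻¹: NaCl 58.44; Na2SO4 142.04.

2140 g

n(NaCl) = 1760 / 58.44 = 30.12 mol
n(Na2SO4) = (1/2) × 30.12 = 15.06 mol
mass = 15.06 × 142.04 = 2139 g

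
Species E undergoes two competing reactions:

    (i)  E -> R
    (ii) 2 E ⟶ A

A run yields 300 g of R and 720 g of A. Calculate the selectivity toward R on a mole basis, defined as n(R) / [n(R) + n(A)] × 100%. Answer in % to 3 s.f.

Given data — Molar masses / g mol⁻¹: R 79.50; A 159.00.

45.5 %

n(R) = 300 / 79.50 = 3.774 mol
n(A) = 720 / 159.00 = 4.528 mol
selectivity = 3.774/(3.774+4.528) × 100 = 45.46 %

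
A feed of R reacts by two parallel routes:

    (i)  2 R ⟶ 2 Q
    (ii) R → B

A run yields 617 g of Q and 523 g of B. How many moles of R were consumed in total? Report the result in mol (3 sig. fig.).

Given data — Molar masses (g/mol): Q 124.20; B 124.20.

n(Q) = 617 / 124.20 = 4.968 mol
n(B) = 523 / 124.20 = 4.211 mol
n(R) via (i) = (2/2)×4.968 = 4.968 mol
n(R) via (ii) = (1/1)×4.211 = 4.211 mol
total n(R) = 4.968 + 4.211 = 9.179 mol

9.18 mol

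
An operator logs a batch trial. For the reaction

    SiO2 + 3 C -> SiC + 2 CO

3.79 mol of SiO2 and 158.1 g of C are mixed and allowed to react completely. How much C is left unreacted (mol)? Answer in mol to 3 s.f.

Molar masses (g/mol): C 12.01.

1.79 mol

n(SiO2) = 3.790 mol
n(C) = 158.1 / 12.01 = 13.16 mol
n/ν → SiO2: 3.790, C: 4.387; SiO2 is limiting.
C consumed = (3/1) × 3.790 = 11.37 mol
C remaining = 13.16 − 11.37 = 1.790 mol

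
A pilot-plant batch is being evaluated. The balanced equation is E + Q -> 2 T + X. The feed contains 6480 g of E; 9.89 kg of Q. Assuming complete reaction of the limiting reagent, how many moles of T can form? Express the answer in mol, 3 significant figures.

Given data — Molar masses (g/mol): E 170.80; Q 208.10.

75.9 mol

n(E) = 6480 / 170.80 = 37.94 mol
n(Q) = 9.890×1000 / 208.10 = 47.53 mol
n/ν → E: 37.94, Q: 47.53; E is limiting.
n(T) = (2/1) × 37.94 = 75.88 mol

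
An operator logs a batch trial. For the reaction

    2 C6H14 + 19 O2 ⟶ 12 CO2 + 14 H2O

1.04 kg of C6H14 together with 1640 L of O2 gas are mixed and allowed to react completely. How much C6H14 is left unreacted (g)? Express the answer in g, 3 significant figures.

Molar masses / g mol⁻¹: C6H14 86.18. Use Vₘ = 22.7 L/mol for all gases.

385 g

n(C6H14) = 1.040×1000 / 86.18 = 12.07 mol
n(O2) = 1640 / 22.7 = 72.25 mol
n/ν → C6H14: 6.035, O2: 3.803; O2 is limiting.
C6H14 consumed = (2/19) × 72.25 = 7.605 mol
C6H14 remaining = 12.07 − 7.605 = 4.465 mol
mass = 4.465 × 86.18 = 384.8 g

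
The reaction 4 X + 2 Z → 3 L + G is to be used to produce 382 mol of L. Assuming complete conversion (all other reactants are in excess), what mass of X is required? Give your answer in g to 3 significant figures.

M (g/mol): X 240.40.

122000 g

n(L) = 382.0 mol
n(X) = (4/3) × 382.0 = 509.3 mol
mass = 509.3 × 240.40 = 122400 g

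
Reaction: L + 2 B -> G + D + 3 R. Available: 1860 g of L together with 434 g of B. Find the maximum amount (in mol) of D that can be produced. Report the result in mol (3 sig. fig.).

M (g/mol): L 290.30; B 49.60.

n(L) = 1860 / 290.30 = 6.407 mol
n(B) = 434.0 / 49.60 = 8.750 mol
n/ν → L: 6.407, B: 4.375; B is limiting.
n(D) = (1/2) × 8.750 = 4.375 mol

4.38 mol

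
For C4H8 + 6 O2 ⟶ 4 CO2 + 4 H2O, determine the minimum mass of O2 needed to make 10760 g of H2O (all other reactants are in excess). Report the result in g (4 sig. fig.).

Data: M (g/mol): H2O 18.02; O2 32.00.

28660 g

n(H2O) = 10760 / 18.02 = 597.1 mol
n(O2) = (6/4) × 597.1 = 895.7 mol
mass = 895.7 × 32.00 = 28660 g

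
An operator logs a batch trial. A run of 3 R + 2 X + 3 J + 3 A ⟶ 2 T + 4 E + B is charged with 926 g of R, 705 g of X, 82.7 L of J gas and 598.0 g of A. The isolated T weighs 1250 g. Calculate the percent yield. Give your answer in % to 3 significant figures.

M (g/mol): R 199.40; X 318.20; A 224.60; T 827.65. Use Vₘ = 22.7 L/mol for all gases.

85.1 %

n(R) = 926.0 / 199.40 = 4.644 mol
n(X) = 705.0 / 318.20 = 2.216 mol
n(J) = 82.70 / 22.7 = 3.643 mol
n(A) = 598.0 / 224.60 = 2.663 mol
n/ν → R: 1.548, X: 1.108, J: 1.214, A: 0.8877; A is limiting.
theoretical n(T) = (2/3) × 2.663 = 1.775 mol → 1469 g
% yield = 1250 / 1469 × 100 = 85.09 %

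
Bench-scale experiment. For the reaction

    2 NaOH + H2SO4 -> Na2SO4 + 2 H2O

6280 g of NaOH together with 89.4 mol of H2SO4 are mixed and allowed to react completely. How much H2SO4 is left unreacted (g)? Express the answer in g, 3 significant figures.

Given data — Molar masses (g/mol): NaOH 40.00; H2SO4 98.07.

1070 g

n(NaOH) = 6280 / 40.00 = 157.0 mol
n(H2SO4) = 89.40 mol
n/ν → NaOH: 78.50, H2SO4: 89.40; NaOH is limiting.
H2SO4 consumed = (1/2) × 157.0 = 78.50 mol
H2SO4 remaining = 89.40 − 78.50 = 10.90 mol
mass = 10.90 × 98.07 = 1069 g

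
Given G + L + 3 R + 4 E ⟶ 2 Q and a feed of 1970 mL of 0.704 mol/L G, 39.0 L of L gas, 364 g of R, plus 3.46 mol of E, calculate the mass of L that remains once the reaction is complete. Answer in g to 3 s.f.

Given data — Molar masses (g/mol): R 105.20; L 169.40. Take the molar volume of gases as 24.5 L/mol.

123 g

n(G) = 0.704 × 1970/1000 = 1.387 mol
n(L) = 39.00 / 24.5 = 1.592 mol
n(R) = 364.0 / 105.20 = 3.460 mol
n(E) = 3.460 mol
n/ν for G = 1.387/1 = 1.387
n/ν for L = 1.592/1 = 1.592
n/ν for R = 3.460/3 = 1.153
n/ν for E = 3.460/4 = 0.8650
Smallest n/ν is E → limiting reagent.
L consumed = (1/4) × 3.460 = 0.8650 mol
L remaining = 1.592 − 0.8650 = 0.7270 mol
mass = 0.7270 × 169.40 = 123.2 g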